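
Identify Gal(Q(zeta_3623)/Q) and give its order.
|Gal(Q(zeta_3623)/Q)| = phi(3623) = 3622; group ≅ (Z/3623Z)^* ≅ Z/3622Z

The n-th cyclotomic polynomial Φ_3623(x) is the minimal polynomial of zeta_3623 over Q and has degree phi(3623) = 3622. So Q(zeta_3623) is a degree-3622 Galois extension with Galois group (Z/3623Z)^*. (Z/3623Z)^* is cyclic since 3623 is an odd prime power (or 4). Hence Gal(Q(zeta_3623)/Q) ≅ Z/3622Z.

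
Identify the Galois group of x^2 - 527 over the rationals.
Gal(K/Q) = Z/2Z (cyclic of order 2)

x^2 - 527 is irreducible over Q since 527 is not a rational square. The splitting field Q(sqrt(527)) has degree 2 over Q, and its unique nontrivial automorphism is sqrt(527) ↦ -sqrt(527). Hence Gal(Q(sqrt(527))/Q) = Z/2Z.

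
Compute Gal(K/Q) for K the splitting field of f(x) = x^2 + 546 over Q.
Gal(K/Q) = Z/2Z (cyclic of order 2)

x^2 + 546 is irreducible over Q since -546 is not a rational square. The splitting field Q(sqrt(-546)) has degree 2 over Q, and its unique nontrivial automorphism is sqrt(-546) ↦ -sqrt(-546). Hence Gal(Q(sqrt(-546))/Q) = Z/2Z.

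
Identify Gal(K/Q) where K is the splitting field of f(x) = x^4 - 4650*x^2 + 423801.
Gal(K/Q) = Z/2Z (cyclic of order 2)

f factors as (x^2 - 93)(x^2 - 4557), so the splitting field is K = Q(sqrt(93), sqrt(4557)). The squarefree part of 93 is 93 and the squarefree part of 4557 is also 93, so sqrt(93) and sqrt(4557) are both rational multiples of sqrt(93). Hence Q(sqrt(93)) = Q(sqrt(4557)) = Q(sqrt(93)), and the splitting field collapses to a single degree-2 extension with Galois group Z/2Z.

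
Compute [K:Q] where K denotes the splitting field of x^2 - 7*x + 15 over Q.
[K:Q] = 2

The discriminant of x^2 + (-7)*x + (15) is b^2 - 4c = 49 - (60) = -11. Since -11 is not a perfect square in Q, the polynomial is irreducible over Q. Its two roots generate a degree-2 extension, so [K:Q] = 2.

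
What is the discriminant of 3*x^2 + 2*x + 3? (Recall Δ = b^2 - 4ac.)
Δ = -32

For a quadratic a x^2 + b x + c the discriminant is Δ = b^2 - 4ac = (2)^2 - 4*(3)*(3) = 4 - (36) = -32.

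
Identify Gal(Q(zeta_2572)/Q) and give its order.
|Gal(Q(zeta_2572)/Q)| = phi(2572) = 1284; group ≅ (Z/2572Z)^* ≅ Z/2Z × Z/642Z

The n-th cyclotomic polynomial Φ_2572(x) is the minimal polynomial of zeta_2572 over Q and has degree phi(2572) = 1284. So Q(zeta_2572) is a degree-1284 Galois extension with Galois group (Z/2572Z)^*. By CRT, (Z/2572Z)^* ≅ (Z/4Z)^* × (Z/643Z)^*. Each prime-power unit group is (Z/4Z)^* ≅ Z/2Z; (Z/643Z)^* ≅ Z/642Z. Hence Gal(Q(zeta_2572)/Q) ≅ Z/2Z × Z/642Z.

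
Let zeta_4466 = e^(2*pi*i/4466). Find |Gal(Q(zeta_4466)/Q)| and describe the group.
|Gal(Q(zeta_4466)/Q)| = phi(4466) = 1680; group ≅ (Z/4466Z)^* ≅ Z/6Z × Z/10Z × Z/28Z

The n-th cyclotomic polynomial Φ_4466(x) is the minimal polynomial of zeta_4466 over Q and has degree phi(4466) = 1680. So Q(zeta_4466) is a degree-1680 Galois extension with Galois group (Z/4466Z)^*. By CRT, (Z/4466Z)^* ≅ (Z/2Z)^* × (Z/7Z)^* × (Z/11Z)^* × (Z/29Z)^*. Each prime-power unit group is (Z/2Z)^* ≅ trivial group (order 1); (Z/7Z)^* ≅ Z/6Z; (Z/11Z)^* ≅ Z/10Z; (Z/29Z)^* ≅ Z/28Z. Hence Gal(Q(zeta_4466)/Q) ≅ Z/6Z × Z/10Z × Z/28Z.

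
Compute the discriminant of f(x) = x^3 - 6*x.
Δ = 864

For a depressed cubic x^3 + p x + q the discriminant is Δ = -4 p^3 - 27 q^2 = -4*(-6)^3 - 27*(0)^2 = 864 - 0 = 864.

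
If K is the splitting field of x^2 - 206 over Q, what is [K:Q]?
[K:Q] = 2

The polynomial x^2 - 206 is irreducible over Q since 206 is not a perfect square. Its splitting field is Q(sqrt(206)), which has degree 2 over Q.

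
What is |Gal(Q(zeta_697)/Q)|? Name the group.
|Gal(Q(zeta_697)/Q)| = phi(697) = 640; group ≅ (Z/697Z)^* ≅ Z/16Z × Z/40Z

The n-th cyclotomic polynomial Φ_697(x) is the minimal polynomial of zeta_697 over Q and has degree phi(697) = 640. So Q(zeta_697) is a degree-640 Galois extension with Galois group (Z/697Z)^*. By CRT, (Z/697Z)^* ≅ (Z/17Z)^* × (Z/41Z)^*. Each prime-power unit group is (Z/17Z)^* ≅ Z/16Z; (Z/41Z)^* ≅ Z/40Z. Hence Gal(Q(zeta_697)/Q) ≅ Z/16Z × Z/40Z.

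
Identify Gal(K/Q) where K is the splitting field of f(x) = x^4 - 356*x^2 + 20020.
Gal(K/Q) = V_4 (Klein four-group, Z/2Z × Z/2Z)

f factors as (x^2 - 286)(x^2 - 70), so the splitting field is K = Q(sqrt(286), sqrt(70)). The elements 286, 70, 20020 are all non-squares in Q, so sqrt(286) and sqrt(70) generate independent quadratic extensions. Thus [K:Q] = 4 and Gal(K/Q) is generated by the two order-2 automorphisms sqrt(286) ↦ -sqrt(286) and sqrt(70) ↦ -sqrt(70), giving V_4.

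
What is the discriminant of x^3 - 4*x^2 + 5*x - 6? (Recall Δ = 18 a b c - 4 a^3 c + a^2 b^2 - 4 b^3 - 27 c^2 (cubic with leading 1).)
Δ = -448

For x^3 + a x^2 + b x + c the discriminant is Δ = 18 a b c - 4 a^3 c + a^2 b^2 - 4 b^3 - 27 c^2.
Plug a = -4, b = 5, c = -6:
  18*(-4)*(5)*(-6) - 4*(-4)^3*(-6) + (-4)^2*(5)^2 - 4*(5)^3 - 27*(-6)^2
  = 2160 + (-1536) + 400 + (-500) + (-972)
  = -448.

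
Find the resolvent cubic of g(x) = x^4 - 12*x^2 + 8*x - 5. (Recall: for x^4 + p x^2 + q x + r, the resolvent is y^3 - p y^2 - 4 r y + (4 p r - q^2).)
h(y) = y^3 + 12*y^2 + 20*y + 176

Identify coefficients: p = -12, q = 8, r = -5.
Plug into h(y) = y^3 - p y^2 - 4 r y + (4 p r - q^2):
  h(y) = y^3 - (-12) y^2 - 4*(-5) y + (4*(-12)*(-5) - (8)^2)
       = y^3 + (12) y^2 + (20) y + (176).
Simplifying: h(y) = y^3 + 12*y^2 + 20*y + 176.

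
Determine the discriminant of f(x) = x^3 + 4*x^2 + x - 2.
Δ = 272

For x^3 + a x^2 + b x + c the discriminant is Δ = 18 a b c - 4 a^3 c + a^2 b^2 - 4 b^3 - 27 c^2.
Plug a = 4, b = 1, c = -2:
  18*(4)*(1)*(-2) - 4*(4)^3*(-2) + (4)^2*(1)^2 - 4*(1)^3 - 27*(-2)^2
  = -144 + (512) + 16 + (-4) + (-108)
  = 272.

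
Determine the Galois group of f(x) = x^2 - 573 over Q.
Gal(K/Q) = Z/2Z (cyclic of order 2)

x^2 - 573 is irreducible over Q since 573 is not a rational square. The splitting field Q(sqrt(573)) has degree 2 over Q, and its unique nontrivial automorphism is sqrt(573) ↦ -sqrt(573). Hence Gal(Q(sqrt(573))/Q) = Z/2Z.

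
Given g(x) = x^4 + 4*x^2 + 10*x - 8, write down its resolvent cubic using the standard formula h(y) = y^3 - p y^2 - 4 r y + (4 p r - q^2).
h(y) = y^3 - 4*y^2 + 32*y - 228

Identify coefficients: p = 4, q = 10, r = -8.
Plug into h(y) = y^3 - p y^2 - 4 r y + (4 p r - q^2):
  h(y) = y^3 - (4) y^2 - 4*(-8) y + (4*(4)*(-8) - (10)^2)
       = y^3 + (-4) y^2 + (32) y + (-228).
Simplifying: h(y) = y^3 - 4*y^2 + 32*y - 228.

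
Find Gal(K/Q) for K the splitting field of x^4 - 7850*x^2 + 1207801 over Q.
Gal(K/Q) = Z/2Z (cyclic of order 2)

f factors as (x^2 - 7693)(x^2 - 157), so the splitting field is K = Q(sqrt(7693), sqrt(157)). The squarefree part of 7693 is 157 and the squarefree part of 157 is also 157, so sqrt(7693) and sqrt(157) are both rational multiples of sqrt(157). Hence Q(sqrt(7693)) = Q(sqrt(157)) = Q(sqrt(157)), and the splitting field collapses to a single degree-2 extension with Galois group Z/2Z.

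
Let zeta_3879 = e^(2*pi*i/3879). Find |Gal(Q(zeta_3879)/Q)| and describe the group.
|Gal(Q(zeta_3879)/Q)| = phi(3879) = 2580; group ≅ (Z/3879Z)^* ≅ Z/6Z × Z/430Z

The n-th cyclotomic polynomial Φ_3879(x) is the minimal polynomial of zeta_3879 over Q and has degree phi(3879) = 2580. So Q(zeta_3879) is a degree-2580 Galois extension with Galois group (Z/3879Z)^*. By CRT, (Z/3879Z)^* ≅ (Z/9Z)^* × (Z/431Z)^*. Each prime-power unit group is (Z/9Z)^* ≅ Z/6Z; (Z/431Z)^* ≅ Z/430Z. Hence Gal(Q(zeta_3879)/Q) ≅ Z/6Z × Z/430Z.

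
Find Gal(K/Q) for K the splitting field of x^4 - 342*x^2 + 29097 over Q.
Gal(K/Q) = V_4 (Klein four-group, Z/2Z × Z/2Z)

f factors as (x^2 - 159)(x^2 - 183), so the splitting field is K = Q(sqrt(159), sqrt(183)). The elements 159, 183, 29097 are all non-squares in Q, so sqrt(159) and sqrt(183) generate independent quadratic extensions. Thus [K:Q] = 4 and Gal(K/Q) is generated by the two order-2 automorphisms sqrt(159) ↦ -sqrt(159) and sqrt(183) ↦ -sqrt(183), giving V_4.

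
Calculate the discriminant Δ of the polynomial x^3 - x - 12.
Δ = -3884

For a depressed cubic x^3 + p x + q the discriminant is Δ = -4 p^3 - 27 q^2 = -4*(-1)^3 - 27*(-12)^2 = 4 - 3888 = -3884.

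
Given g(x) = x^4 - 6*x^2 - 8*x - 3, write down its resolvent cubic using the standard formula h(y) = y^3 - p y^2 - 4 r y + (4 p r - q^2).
h(y) = y^3 + 6*y^2 + 12*y + 8

Identify coefficients: p = -6, q = -8, r = -3.
Plug into h(y) = y^3 - p y^2 - 4 r y + (4 p r - q^2):
  h(y) = y^3 - (-6) y^2 - 4*(-3) y + (4*(-6)*(-3) - (-8)^2)
       = y^3 + (6) y^2 + (12) y + (8).
Simplifying: h(y) = y^3 + 6*y^2 + 12*y + 8.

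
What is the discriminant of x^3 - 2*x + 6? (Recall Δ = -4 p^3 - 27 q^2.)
Δ = -940

For a depressed cubic x^3 + p x + q the discriminant is Δ = -4 p^3 - 27 q^2 = -4*(-2)^3 - 27*(6)^2 = 32 - 972 = -940.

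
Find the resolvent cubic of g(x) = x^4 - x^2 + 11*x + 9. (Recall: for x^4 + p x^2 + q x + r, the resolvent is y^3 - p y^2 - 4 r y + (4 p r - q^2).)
h(y) = y^3 + y^2 - 36*y - 157

Identify coefficients: p = -1, q = 11, r = 9.
Plug into h(y) = y^3 - p y^2 - 4 r y + (4 p r - q^2):
  h(y) = y^3 - (-1) y^2 - 4*(9) y + (4*(-1)*(9) - (11)^2)
       = y^3 + (1) y^2 + (-36) y + (-157).
Simplifying: h(y) = y^3 + y^2 - 36*y - 157.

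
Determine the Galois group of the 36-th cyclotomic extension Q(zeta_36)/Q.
|Gal(Q(zeta_36)/Q)| = phi(36) = 12; group ≅ (Z/36Z)^* ≅ Z/2Z × Z/6Z

The n-th cyclotomic polynomial Φ_36(x) is the minimal polynomial of zeta_36 over Q and has degree phi(36) = 12. So Q(zeta_36) is a degree-12 Galois extension with Galois group (Z/36Z)^*. By CRT, (Z/36Z)^* ≅ (Z/4Z)^* × (Z/9Z)^*. Each prime-power unit group is (Z/4Z)^* ≅ Z/2Z; (Z/9Z)^* ≅ Z/6Z. Hence Gal(Q(zeta_36)/Q) ≅ Z/2Z × Z/6Z.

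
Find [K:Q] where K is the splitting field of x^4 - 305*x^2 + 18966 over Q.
[K:Q] = 4

f factors as (x^2 - 87)(x^2 - 218); the splitting field is K = Q(sqrt(87), sqrt(218)). Since 87, 218, and 18966 are all non-squares in Q, the three subfields Q(sqrt(87)), Q(sqrt(218)), Q(sqrt(18966)) are distinct degree-2 extensions, so [K:Q] = 4 (Klein four Galois group).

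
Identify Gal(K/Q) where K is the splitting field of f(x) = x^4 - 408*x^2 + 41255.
Gal(K/Q) = V_4 (Klein four-group, Z/2Z × Z/2Z)

f factors as (x^2 - 185)(x^2 - 223), so the splitting field is K = Q(sqrt(185), sqrt(223)). The elements 185, 223, 41255 are all non-squares in Q, so sqrt(185) and sqrt(223) generate independent quadratic extensions. Thus [K:Q] = 4 and Gal(K/Q) is generated by the two order-2 automorphisms sqrt(185) ↦ -sqrt(185) and sqrt(223) ↦ -sqrt(223), giving V_4.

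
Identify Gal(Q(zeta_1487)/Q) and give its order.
|Gal(Q(zeta_1487)/Q)| = phi(1487) = 1486; group ≅ (Z/1487Z)^* ≅ Z/1486Z

The n-th cyclotomic polynomial Φ_1487(x) is the minimal polynomial of zeta_1487 over Q and has degree phi(1487) = 1486. So Q(zeta_1487) is a degree-1486 Galois extension with Galois group (Z/1487Z)^*. (Z/1487Z)^* is cyclic since 1487 is an odd prime power (or 4). Hence Gal(Q(zeta_1487)/Q) ≅ Z/1486Z.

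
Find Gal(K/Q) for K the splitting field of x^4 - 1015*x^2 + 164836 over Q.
Gal(K/Q) = Z/2Z (cyclic of order 2)

f factors as (x^2 - 203)(x^2 - 812), so the splitting field is K = Q(sqrt(203), sqrt(812)). The squarefree part of 203 is 203 and the squarefree part of 812 is also 203, so sqrt(203) and sqrt(812) are both rational multiples of sqrt(203). Hence Q(sqrt(203)) = Q(sqrt(812)) = Q(sqrt(203)), and the splitting field collapses to a single degree-2 extension with Galois group Z/2Z.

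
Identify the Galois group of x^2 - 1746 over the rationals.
Gal(K/Q) = Z/2Z (cyclic of order 2)

x^2 - 1746 is irreducible over Q since 1746 is not a rational square. The splitting field Q(sqrt(1746)) has degree 2 over Q, and its unique nontrivial automorphism is sqrt(1746) ↦ -sqrt(1746). Hence Gal(Q(sqrt(1746))/Q) = Z/2Z.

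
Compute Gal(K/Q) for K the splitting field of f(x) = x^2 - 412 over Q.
Gal(K/Q) = Z/2Z (cyclic of order 2)

x^2 - 412 is irreducible over Q since 412 is not a rational square. The splitting field Q(sqrt(412)) has degree 2 over Q, and its unique nontrivial automorphism is sqrt(412) ↦ -sqrt(412). Hence Gal(Q(sqrt(412))/Q) = Z/2Z.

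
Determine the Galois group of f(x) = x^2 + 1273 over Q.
Gal(K/Q) = Z/2Z (cyclic of order 2)

x^2 + 1273 is irreducible over Q since -1273 is not a rational square. The splitting field Q(sqrt(-1273)) has degree 2 over Q, and its unique nontrivial automorphism is sqrt(-1273) ↦ -sqrt(-1273). Hence Gal(Q(sqrt(-1273))/Q) = Z/2Z.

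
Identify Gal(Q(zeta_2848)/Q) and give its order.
|Gal(Q(zeta_2848)/Q)| = phi(2848) = 1408; group ≅ (Z/2848Z)^* ≅ Z/2Z × Z/8Z × Z/88Z

The n-th cyclotomic polynomial Φ_2848(x) is the minimal polynomial of zeta_2848 over Q and has degree phi(2848) = 1408. So Q(zeta_2848) is a degree-1408 Galois extension with Galois group (Z/2848Z)^*. By CRT, (Z/2848Z)^* ≅ (Z/32Z)^* × (Z/89Z)^*. Each prime-power unit group is (Z/32Z)^* ≅ Z/2Z × Z/8Z; (Z/89Z)^* ≅ Z/88Z. Hence Gal(Q(zeta_2848)/Q) ≅ Z/2Z × Z/8Z × Z/88Z.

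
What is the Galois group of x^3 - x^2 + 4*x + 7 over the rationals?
Gal(K/Q) = S_3 (symmetric group of order 6)

Compute the discriminant of x^3 + (-1)*x^2 + (4)*x + (7): Δ = -2039. Since Δ is not a rational square, the Galois group is not contained in A_3; it must be the full S_3 (irreducibility of the cubic rules out anything smaller).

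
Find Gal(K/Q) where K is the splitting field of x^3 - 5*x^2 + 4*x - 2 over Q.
Gal(K/Q) = S_3 (symmetric group of order 6)

Compute the discriminant of x^3 + (-5)*x^2 + (4)*x + (-2): Δ = -244. Since Δ is not a rational square, the Galois group is not contained in A_3; it must be the full S_3 (irreducibility of the cubic rules out anything smaller).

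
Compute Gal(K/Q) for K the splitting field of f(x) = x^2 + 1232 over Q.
Gal(K/Q) = Z/2Z (cyclic of order 2)

x^2 + 1232 is irreducible over Q since -1232 is not a rational square. The splitting field Q(sqrt(-1232)) has degree 2 over Q, and its unique nontrivial automorphism is sqrt(-1232) ↦ -sqrt(-1232). Hence Gal(Q(sqrt(-1232))/Q) = Z/2Z.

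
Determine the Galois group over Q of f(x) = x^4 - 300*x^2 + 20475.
Gal(K/Q) = V_4 (Klein four-group, Z/2Z × Z/2Z)

f factors as (x^2 - 195)(x^2 - 105), so the splitting field is K = Q(sqrt(195), sqrt(105)). The elements 195, 105, 20475 are all non-squares in Q, so sqrt(195) and sqrt(105) generate independent quadratic extensions. Thus [K:Q] = 4 and Gal(K/Q) is generated by the two order-2 automorphisms sqrt(195) ↦ -sqrt(195) and sqrt(105) ↦ -sqrt(105), giving V_4.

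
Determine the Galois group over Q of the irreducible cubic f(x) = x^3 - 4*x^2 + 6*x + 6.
Gal(K/Q) = S_3 (symmetric group of order 6)

Compute the discriminant of x^3 + (-4)*x^2 + (6)*x + (6): Δ = -2316. Since Δ is not a rational square, the Galois group is not contained in A_3; it must be the full S_3 (irreducibility of the cubic rules out anything smaller).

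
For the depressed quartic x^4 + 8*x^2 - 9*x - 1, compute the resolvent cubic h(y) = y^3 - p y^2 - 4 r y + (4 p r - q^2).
h(y) = y^3 - 8*y^2 + 4*y - 113

Identify coefficients: p = 8, q = -9, r = -1.
Plug into h(y) = y^3 - p y^2 - 4 r y + (4 p r - q^2):
  h(y) = y^3 - (8) y^2 - 4*(-1) y + (4*(8)*(-1) - (-9)^2)
       = y^3 + (-8) y^2 + (4) y + (-113).
Simplifying: h(y) = y^3 - 8*y^2 + 4*y - 113.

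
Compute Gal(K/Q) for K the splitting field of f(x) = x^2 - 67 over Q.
Gal(K/Q) = Z/2Z (cyclic of order 2)

x^2 - 67 is irreducible over Q since 67 is not a rational square. The splitting field Q(sqrt(67)) has degree 2 over Q, and its unique nontrivial automorphism is sqrt(67) ↦ -sqrt(67). Hence Gal(Q(sqrt(67))/Q) = Z/2Z.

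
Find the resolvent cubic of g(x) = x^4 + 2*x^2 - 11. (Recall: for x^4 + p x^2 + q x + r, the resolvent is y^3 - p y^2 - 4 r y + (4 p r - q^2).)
h(y) = y^3 - 2*y^2 + 44*y - 88

Identify coefficients: p = 2, q = 0, r = -11.
Plug into h(y) = y^3 - p y^2 - 4 r y + (4 p r - q^2):
  h(y) = y^3 - (2) y^2 - 4*(-11) y + (4*(2)*(-11) - (0)^2)
       = y^3 + (-2) y^2 + (44) y + (-88).
Simplifying: h(y) = y^3 - 2*y^2 + 44*y - 88.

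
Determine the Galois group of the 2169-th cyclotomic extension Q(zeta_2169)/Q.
|Gal(Q(zeta_2169)/Q)| = phi(2169) = 1440; group ≅ (Z/2169Z)^* ≅ Z/6Z × Z/240Z

The n-th cyclotomic polynomial Φ_2169(x) is the minimal polynomial of zeta_2169 over Q and has degree phi(2169) = 1440. So Q(zeta_2169) is a degree-1440 Galois extension with Galois group (Z/2169Z)^*. By CRT, (Z/2169Z)^* ≅ (Z/9Z)^* × (Z/241Z)^*. Each prime-power unit group is (Z/9Z)^* ≅ Z/6Z; (Z/241Z)^* ≅ Z/240Z. Hence Gal(Q(zeta_2169)/Q) ≅ Z/6Z × Z/240Z.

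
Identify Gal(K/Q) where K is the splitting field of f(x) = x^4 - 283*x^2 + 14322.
Gal(K/Q) = V_4 (Klein four-group, Z/2Z × Z/2Z)

f factors as (x^2 - 66)(x^2 - 217), so the splitting field is K = Q(sqrt(66), sqrt(217)). The elements 66, 217, 14322 are all non-squares in Q, so sqrt(66) and sqrt(217) generate independent quadratic extensions. Thus [K:Q] = 4 and Gal(K/Q) is generated by the two order-2 automorphisms sqrt(66) ↦ -sqrt(66) and sqrt(217) ↦ -sqrt(217), giving V_4.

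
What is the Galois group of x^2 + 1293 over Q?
Gal(K/Q) = Z/2Z (cyclic of order 2)

x^2 + 1293 is irreducible over Q since -1293 is not a rational square. The splitting field Q(sqrt(-1293)) has degree 2 over Q, and its unique nontrivial automorphism is sqrt(-1293) ↦ -sqrt(-1293). Hence Gal(Q(sqrt(-1293))/Q) = Z/2Z.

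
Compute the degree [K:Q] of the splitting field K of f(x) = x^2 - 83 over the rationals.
[K:Q] = 2

The polynomial x^2 - 83 is irreducible over Q since 83 is not a perfect square. Its splitting field is Q(sqrt(83)), which has degree 2 over Q.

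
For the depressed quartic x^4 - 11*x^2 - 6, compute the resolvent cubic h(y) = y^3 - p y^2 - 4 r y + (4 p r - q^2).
h(y) = y^3 + 11*y^2 + 24*y + 264

Identify coefficients: p = -11, q = 0, r = -6.
Plug into h(y) = y^3 - p y^2 - 4 r y + (4 p r - q^2):
  h(y) = y^3 - (-11) y^2 - 4*(-6) y + (4*(-11)*(-6) - (0)^2)
       = y^3 + (11) y^2 + (24) y + (264).
Simplifying: h(y) = y^3 + 11*y^2 + 24*y + 264.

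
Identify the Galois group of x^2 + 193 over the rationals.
Gal(K/Q) = Z/2Z (cyclic of order 2)

x^2 + 193 is irreducible over Q since -193 is not a rational square. The splitting field Q(sqrt(-193)) has degree 2 over Q, and its unique nontrivial automorphism is sqrt(-193) ↦ -sqrt(-193). Hence Gal(Q(sqrt(-193))/Q) = Z/2Z.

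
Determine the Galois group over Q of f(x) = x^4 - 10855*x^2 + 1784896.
Gal(K/Q) = Z/2Z (cyclic of order 2)

f factors as (x^2 - 167)(x^2 - 10688), so the splitting field is K = Q(sqrt(167), sqrt(10688)). The squarefree part of 167 is 167 and the squarefree part of 10688 is also 167, so sqrt(167) and sqrt(10688) are both rational multiples of sqrt(167). Hence Q(sqrt(167)) = Q(sqrt(10688)) = Q(sqrt(167)), and the splitting field collapses to a single degree-2 extension with Galois group Z/2Z.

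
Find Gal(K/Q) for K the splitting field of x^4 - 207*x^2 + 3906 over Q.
Gal(K/Q) = V_4 (Klein four-group, Z/2Z × Z/2Z)

f factors as (x^2 - 186)(x^2 - 21), so the splitting field is K = Q(sqrt(186), sqrt(21)). The elements 186, 21, 3906 are all non-squares in Q, so sqrt(186) and sqrt(21) generate independent quadratic extensions. Thus [K:Q] = 4 and Gal(K/Q) is generated by the two order-2 automorphisms sqrt(186) ↦ -sqrt(186) and sqrt(21) ↦ -sqrt(21), giving V_4.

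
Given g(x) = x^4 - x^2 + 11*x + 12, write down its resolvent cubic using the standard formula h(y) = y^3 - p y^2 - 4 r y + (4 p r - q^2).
h(y) = y^3 + y^2 - 48*y - 169

Identify coefficients: p = -1, q = 11, r = 12.
Plug into h(y) = y^3 - p y^2 - 4 r y + (4 p r - q^2):
  h(y) = y^3 - (-1) y^2 - 4*(12) y + (4*(-1)*(12) - (11)^2)
       = y^3 + (1) y^2 + (-48) y + (-169).
Simplifying: h(y) = y^3 + y^2 - 48*y - 169.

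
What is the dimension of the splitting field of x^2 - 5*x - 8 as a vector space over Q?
[K:Q] = 2

The discriminant of x^2 + (-5)*x + (-8) is b^2 - 4c = 25 - (-32) = 57. Since 57 is not a perfect square in Q, the polynomial is irreducible over Q. Its two roots generate a degree-2 extension, so [K:Q] = 2.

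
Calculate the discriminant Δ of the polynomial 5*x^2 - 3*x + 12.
Δ = -231

For a quadratic a x^2 + b x + c the discriminant is Δ = b^2 - 4ac = (-3)^2 - 4*(5)*(12) = 9 - (240) = -231.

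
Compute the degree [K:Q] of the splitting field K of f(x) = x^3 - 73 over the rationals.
[K:Q] = 6

x^3 - 73 has one real root r = 73^(1/3) and two complex roots r*zeta_3, r*zeta_3^2 where zeta_3 = e^(2*pi*i/3). The splitting field is Q(r, zeta_3). [Q(r):Q] = 3 and [Q(zeta_3):Q] = 2 with gcd = 1, so [Q(r, zeta_3):Q] = 3 * 2 = 6.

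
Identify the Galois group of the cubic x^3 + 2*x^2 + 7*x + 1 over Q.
Gal(K/Q) = S_3 (symmetric group of order 6)

Compute the discriminant of x^3 + (2)*x^2 + (7)*x + (1): Δ = -983. Since Δ is not a rational square, the Galois group is not contained in A_3; it must be the full S_3 (irreducibility of the cubic rules out anything smaller).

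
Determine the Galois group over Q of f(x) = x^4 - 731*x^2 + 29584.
Gal(K/Q) = Z/2Z (cyclic of order 2)

f factors as (x^2 - 43)(x^2 - 688), so the splitting field is K = Q(sqrt(43), sqrt(688)). The squarefree part of 43 is 43 and the squarefree part of 688 is also 43, so sqrt(43) and sqrt(688) are both rational multiples of sqrt(43). Hence Q(sqrt(43)) = Q(sqrt(688)) = Q(sqrt(43)), and the splitting field collapses to a single degree-2 extension with Galois group Z/2Z.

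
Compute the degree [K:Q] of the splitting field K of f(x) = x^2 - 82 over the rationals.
[K:Q] = 2

The polynomial x^2 - 82 is irreducible over Q since 82 is not a perfect square. Its splitting field is Q(sqrt(82)), which has degree 2 over Q.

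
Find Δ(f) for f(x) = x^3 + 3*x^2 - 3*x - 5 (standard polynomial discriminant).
Δ = 864

For x^3 + a x^2 + b x + c the discriminant is Δ = 18 a b c - 4 a^3 c + a^2 b^2 - 4 b^3 - 27 c^2.
Plug a = 3, b = -3, c = -5:
  18*(3)*(-3)*(-5) - 4*(3)^3*(-5) + (3)^2*(-3)^2 - 4*(-3)^3 - 27*(-5)^2
  = 810 + (540) + 81 + (108) + (-675)
  = 864.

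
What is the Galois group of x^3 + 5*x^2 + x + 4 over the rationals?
Gal(K/Q) = S_3 (symmetric group of order 6)

Compute the discriminant of x^3 + (5)*x^2 + (1)*x + (4): Δ = -2051. Since Δ is not a rational square, the Galois group is not contained in A_3; it must be the full S_3 (irreducibility of the cubic rules out anything smaller).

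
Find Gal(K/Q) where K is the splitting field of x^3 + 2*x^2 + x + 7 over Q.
Gal(K/Q) = S_3 (symmetric group of order 6)

Compute the discriminant of x^3 + (2)*x^2 + (1)*x + (7): Δ = -1295. Since Δ is not a rational square, the Galois group is not contained in A_3; it must be the full S_3 (irreducibility of the cubic rules out anything smaller).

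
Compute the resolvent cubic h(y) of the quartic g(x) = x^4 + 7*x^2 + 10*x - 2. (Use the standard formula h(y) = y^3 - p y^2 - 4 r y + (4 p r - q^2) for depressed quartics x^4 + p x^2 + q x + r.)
h(y) = y^3 - 7*y^2 + 8*y - 156

Identify coefficients: p = 7, q = 10, r = -2.
Plug into h(y) = y^3 - p y^2 - 4 r y + (4 p r - q^2):
  h(y) = y^3 - (7) y^2 - 4*(-2) y + (4*(7)*(-2) - (10)^2)
       = y^3 + (-7) y^2 + (8) y + (-156).
Simplifying: h(y) = y^3 - 7*y^2 + 8*y - 156.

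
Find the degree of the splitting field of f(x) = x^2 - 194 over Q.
[K:Q] = 2

The polynomial x^2 - 194 is irreducible over Q since 194 is not a perfect square. Its splitting field is Q(sqrt(194)), which has degree 2 over Q.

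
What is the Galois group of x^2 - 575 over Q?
Gal(K/Q) = Z/2Z (cyclic of order 2)

x^2 - 575 is irreducible over Q since 575 is not a rational square. The splitting field Q(sqrt(575)) has degree 2 over Q, and its unique nontrivial automorphism is sqrt(575) ↦ -sqrt(575). Hence Gal(Q(sqrt(575))/Q) = Z/2Z.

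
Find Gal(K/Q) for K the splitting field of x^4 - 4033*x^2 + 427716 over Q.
Gal(K/Q) = Z/2Z (cyclic of order 2)

f factors as (x^2 - 109)(x^2 - 3924), so the splitting field is K = Q(sqrt(109), sqrt(3924)). The squarefree part of 109 is 109 and the squarefree part of 3924 is also 109, so sqrt(109) and sqrt(3924) are both rational multiples of sqrt(109). Hence Q(sqrt(109)) = Q(sqrt(3924)) = Q(sqrt(109)), and the splitting field collapses to a single degree-2 extension with Galois group Z/2Z.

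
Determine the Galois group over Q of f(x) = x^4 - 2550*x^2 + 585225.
Gal(K/Q) = Z/2Z (cyclic of order 2)

f factors as (x^2 - 255)(x^2 - 2295), so the splitting field is K = Q(sqrt(255), sqrt(2295)). The squarefree part of 255 is 255 and the squarefree part of 2295 is also 255, so sqrt(255) and sqrt(2295) are both rational multiples of sqrt(255). Hence Q(sqrt(255)) = Q(sqrt(2295)) = Q(sqrt(255)), and the splitting field collapses to a single degree-2 extension with Galois group Z/2Z.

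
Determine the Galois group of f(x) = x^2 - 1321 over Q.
Gal(K/Q) = Z/2Z (cyclic of order 2)

x^2 - 1321 is irreducible over Q since 1321 is not a rational square. The splitting field Q(sqrt(1321)) has degree 2 over Q, and its unique nontrivial automorphism is sqrt(1321) ↦ -sqrt(1321). Hence Gal(Q(sqrt(1321))/Q) = Z/2Z.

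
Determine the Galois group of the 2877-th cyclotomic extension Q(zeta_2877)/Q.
|Gal(Q(zeta_2877)/Q)| = phi(2877) = 1632; group ≅ (Z/2877Z)^* ≅ Z/2Z × Z/6Z × Z/136Z

The n-th cyclotomic polynomial Φ_2877(x) is the minimal polynomial of zeta_2877 over Q and has degree phi(2877) = 1632. So Q(zeta_2877) is a degree-1632 Galois extension with Galois group (Z/2877Z)^*. By CRT, (Z/2877Z)^* ≅ (Z/3Z)^* × (Z/7Z)^* × (Z/137Z)^*. Each prime-power unit group is (Z/3Z)^* ≅ Z/2Z; (Z/7Z)^* ≅ Z/6Z; (Z/137Z)^* ≅ Z/136Z. Hence Gal(Q(zeta_2877)/Q) ≅ Z/2Z × Z/6Z × Z/136Z.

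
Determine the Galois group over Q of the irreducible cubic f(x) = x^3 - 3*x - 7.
Gal(K/Q) = S_3 (symmetric group of order 6)

Compute the discriminant of x^3 + (0)*x^2 + (-3)*x + (-7): Δ = -1215. Since Δ is not a rational square, the Galois group is not contained in A_3; it must be the full S_3 (irreducibility of the cubic rules out anything smaller).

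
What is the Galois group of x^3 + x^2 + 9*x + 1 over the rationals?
Gal(K/Q) = S_3 (symmetric group of order 6)

Compute the discriminant of x^3 + (1)*x^2 + (9)*x + (1): Δ = -2704. Since Δ is not a rational square, the Galois group is not contained in A_3; it must be the full S_3 (irreducibility of the cubic rules out anything smaller).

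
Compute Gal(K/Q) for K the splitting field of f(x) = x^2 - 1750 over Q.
Gal(K/Q) = Z/2Z (cyclic of order 2)

x^2 - 1750 is irreducible over Q since 1750 is not a rational square. The splitting field Q(sqrt(1750)) has degree 2 over Q, and its unique nontrivial automorphism is sqrt(1750) ↦ -sqrt(1750). Hence Gal(Q(sqrt(1750))/Q) = Z/2Z.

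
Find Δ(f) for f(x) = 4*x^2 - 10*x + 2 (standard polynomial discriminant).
Δ = 68

For a quadratic a x^2 + b x + c the discriminant is Δ = b^2 - 4ac = (-10)^2 - 4*(4)*(2) = 100 - (32) = 68.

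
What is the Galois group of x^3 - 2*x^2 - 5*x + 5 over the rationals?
Gal(K/Q) = S_3 (symmetric group of order 6)

Compute the discriminant of x^3 + (-2)*x^2 + (-5)*x + (5): Δ = 985. Since Δ is not a rational square, the Galois group is not contained in A_3; it must be the full S_3 (irreducibility of the cubic rules out anything smaller).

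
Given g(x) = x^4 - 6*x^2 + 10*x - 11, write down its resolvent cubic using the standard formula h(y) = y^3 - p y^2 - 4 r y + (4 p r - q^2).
h(y) = y^3 + 6*y^2 + 44*y + 164

Identify coefficients: p = -6, q = 10, r = -11.
Plug into h(y) = y^3 - p y^2 - 4 r y + (4 p r - q^2):
  h(y) = y^3 - (-6) y^2 - 4*(-11) y + (4*(-6)*(-11) - (10)^2)
       = y^3 + (6) y^2 + (44) y + (164).
Simplifying: h(y) = y^3 + 6*y^2 + 44*y + 164.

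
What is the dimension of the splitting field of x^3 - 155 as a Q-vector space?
[K:Q] = 6

x^3 - 155 has one real root r = 155^(1/3) and two complex roots r*zeta_3, r*zeta_3^2 where zeta_3 = e^(2*pi*i/3). The splitting field is Q(r, zeta_3). [Q(r):Q] = 3 and [Q(zeta_3):Q] = 2 with gcd = 1, so [Q(r, zeta_3):Q] = 3 * 2 = 6.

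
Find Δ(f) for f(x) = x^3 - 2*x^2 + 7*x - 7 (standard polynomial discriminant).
Δ = -959

For x^3 + a x^2 + b x + c the discriminant is Δ = 18 a b c - 4 a^3 c + a^2 b^2 - 4 b^3 - 27 c^2.
Plug a = -2, b = 7, c = -7:
  18*(-2)*(7)*(-7) - 4*(-2)^3*(-7) + (-2)^2*(7)^2 - 4*(7)^3 - 27*(-7)^2
  = 1764 + (-224) + 196 + (-1372) + (-1323)
  = -959.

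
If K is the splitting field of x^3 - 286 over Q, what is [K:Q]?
[K:Q] = 6

x^3 - 286 has one real root r = 286^(1/3) and two complex roots r*zeta_3, r*zeta_3^2 where zeta_3 = e^(2*pi*i/3). The splitting field is Q(r, zeta_3). [Q(r):Q] = 3 and [Q(zeta_3):Q] = 2 with gcd = 1, so [Q(r, zeta_3):Q] = 3 * 2 = 6.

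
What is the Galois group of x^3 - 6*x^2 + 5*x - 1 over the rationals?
Gal(K/Q) = A_3 (cyclic of order 3)

Compute the discriminant of x^3 + (-6)*x^2 + (5)*x + (-1): Δ = 49. Since Δ is a perfect square (Δ = 7^2), the Galois group is contained in A_3. Irreducibility forces the group to be transitive on three roots, so Gal = A_3.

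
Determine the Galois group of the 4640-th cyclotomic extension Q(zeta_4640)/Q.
|Gal(Q(zeta_4640)/Q)| = phi(4640) = 1792; group ≅ (Z/4640Z)^* ≅ Z/2Z × Z/4Z × Z/8Z × Z/28Z

The n-th cyclotomic polynomial Φ_4640(x) is the minimal polynomial of zeta_4640 over Q and has degree phi(4640) = 1792. So Q(zeta_4640) is a degree-1792 Galois extension with Galois group (Z/4640Z)^*. By CRT, (Z/4640Z)^* ≅ (Z/32Z)^* × (Z/5Z)^* × (Z/29Z)^*. Each prime-power unit group is (Z/32Z)^* ≅ Z/2Z × Z/8Z; (Z/5Z)^* ≅ Z/4Z; (Z/29Z)^* ≅ Z/28Z. Hence Gal(Q(zeta_4640)/Q) ≅ Z/2Z × Z/4Z × Z/8Z × Z/28Z.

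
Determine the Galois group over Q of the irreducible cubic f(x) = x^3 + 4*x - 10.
Gal(K/Q) = S_3 (symmetric group of order 6)

Compute the discriminant of x^3 + (0)*x^2 + (4)*x + (-10): Δ = -2956. Since Δ is not a rational square, the Galois group is not contained in A_3; it must be the full S_3 (irreducibility of the cubic rules out anything smaller).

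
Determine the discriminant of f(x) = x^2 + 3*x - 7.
Δ = 37

For a quadratic a x^2 + b x + c the discriminant is Δ = b^2 - 4ac = (3)^2 - 4*(1)*(-7) = 9 - (-28) = 37.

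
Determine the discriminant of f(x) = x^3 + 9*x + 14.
Δ = -8208

For a depressed cubic x^3 + p x + q the discriminant is Δ = -4 p^3 - 27 q^2 = -4*(9)^3 - 27*(14)^2 = -2916 - 5292 = -8208.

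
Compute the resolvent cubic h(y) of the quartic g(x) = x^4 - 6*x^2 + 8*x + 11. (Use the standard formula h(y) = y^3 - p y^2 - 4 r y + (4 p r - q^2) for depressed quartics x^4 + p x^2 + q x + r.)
h(y) = y^3 + 6*y^2 - 44*y - 328

Identify coefficients: p = -6, q = 8, r = 11.
Plug into h(y) = y^3 - p y^2 - 4 r y + (4 p r - q^2):
  h(y) = y^3 - (-6) y^2 - 4*(11) y + (4*(-6)*(11) - (8)^2)
       = y^3 + (6) y^2 + (-44) y + (-328).
Simplifying: h(y) = y^3 + 6*y^2 - 44*y - 328.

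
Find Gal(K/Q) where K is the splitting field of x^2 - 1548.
Gal(K/Q) = Z/2Z (cyclic of order 2)

x^2 - 1548 is irreducible over Q since 1548 is not a rational square. The splitting field Q(sqrt(1548)) has degree 2 over Q, and its unique nontrivial automorphism is sqrt(1548) ↦ -sqrt(1548). Hence Gal(Q(sqrt(1548))/Q) = Z/2Z.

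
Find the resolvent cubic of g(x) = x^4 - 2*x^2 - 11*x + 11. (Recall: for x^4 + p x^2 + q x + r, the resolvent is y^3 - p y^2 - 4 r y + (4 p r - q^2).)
h(y) = y^3 + 2*y^2 - 44*y - 209

Identify coefficients: p = -2, q = -11, r = 11.
Plug into h(y) = y^3 - p y^2 - 4 r y + (4 p r - q^2):
  h(y) = y^3 - (-2) y^2 - 4*(11) y + (4*(-2)*(11) - (-11)^2)
       = y^3 + (2) y^2 + (-44) y + (-209).
Simplifying: h(y) = y^3 + 2*y^2 - 44*y - 209.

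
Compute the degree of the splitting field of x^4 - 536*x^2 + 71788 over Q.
[K:Q] = 4

f factors as (x^2 - 274)(x^2 - 262); the splitting field is K = Q(sqrt(274), sqrt(262)). Since 274, 262, and 71788 are all non-squares in Q, the three subfields Q(sqrt(274)), Q(sqrt(262)), Q(sqrt(71788)) are distinct degree-2 extensions, so [K:Q] = 4 (Klein four Galois group).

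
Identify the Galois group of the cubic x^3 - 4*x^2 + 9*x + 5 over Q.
Gal(K/Q) = S_3 (symmetric group of order 6)

Compute the discriminant of x^3 + (-4)*x^2 + (9)*x + (5): Δ = -4255. Since Δ is not a rational square, the Galois group is not contained in A_3; it must be the full S_3 (irreducibility of the cubic rules out anything smaller).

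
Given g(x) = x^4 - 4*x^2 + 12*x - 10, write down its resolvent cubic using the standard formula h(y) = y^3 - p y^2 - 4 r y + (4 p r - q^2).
h(y) = y^3 + 4*y^2 + 40*y + 16

Identify coefficients: p = -4, q = 12, r = -10.
Plug into h(y) = y^3 - p y^2 - 4 r y + (4 p r - q^2):
  h(y) = y^3 - (-4) y^2 - 4*(-10) y + (4*(-4)*(-10) - (12)^2)
       = y^3 + (4) y^2 + (40) y + (16).
Simplifying: h(y) = y^3 + 4*y^2 + 40*y + 16.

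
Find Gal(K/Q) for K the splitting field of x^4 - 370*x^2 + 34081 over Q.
Gal(K/Q) = V_4 (Klein four-group, Z/2Z × Z/2Z)

f factors as (x^2 - 173)(x^2 - 197), so the splitting field is K = Q(sqrt(173), sqrt(197)). The elements 173, 197, 34081 are all non-squares in Q, so sqrt(173) and sqrt(197) generate independent quadratic extensions. Thus [K:Q] = 4 and Gal(K/Q) is generated by the two order-2 automorphisms sqrt(173) ↦ -sqrt(173) and sqrt(197) ↦ -sqrt(197), giving V_4.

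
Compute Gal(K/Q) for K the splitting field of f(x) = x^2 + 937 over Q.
Gal(K/Q) = Z/2Z (cyclic of order 2)

x^2 + 937 is irreducible over Q since -937 is not a rational square. The splitting field Q(sqrt(-937)) has degree 2 over Q, and its unique nontrivial automorphism is sqrt(-937) ↦ -sqrt(-937). Hence Gal(Q(sqrt(-937))/Q) = Z/2Z.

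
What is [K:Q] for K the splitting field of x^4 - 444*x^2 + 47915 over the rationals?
[K:Q] = 4

f factors as (x^2 - 185)(x^2 - 259); the splitting field is K = Q(sqrt(185), sqrt(259)). Since 185, 259, and 47915 are all non-squares in Q, the three subfields Q(sqrt(185)), Q(sqrt(259)), Q(sqrt(47915)) are distinct degree-2 extensions, so [K:Q] = 4 (Klein four Galois group).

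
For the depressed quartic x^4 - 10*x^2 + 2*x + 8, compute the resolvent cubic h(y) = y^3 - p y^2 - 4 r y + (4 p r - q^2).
h(y) = y^3 + 10*y^2 - 32*y - 324

Identify coefficients: p = -10, q = 2, r = 8.
Plug into h(y) = y^3 - p y^2 - 4 r y + (4 p r - q^2):
  h(y) = y^3 - (-10) y^2 - 4*(8) y + (4*(-10)*(8) - (2)^2)
       = y^3 + (10) y^2 + (-32) y + (-324).
Simplifying: h(y) = y^3 + 10*y^2 - 32*y - 324.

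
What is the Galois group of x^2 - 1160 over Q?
Gal(K/Q) = Z/2Z (cyclic of order 2)

x^2 - 1160 is irreducible over Q since 1160 is not a rational square. The splitting field Q(sqrt(1160)) has degree 2 over Q, and its unique nontrivial automorphism is sqrt(1160) ↦ -sqrt(1160). Hence Gal(Q(sqrt(1160))/Q) = Z/2Z.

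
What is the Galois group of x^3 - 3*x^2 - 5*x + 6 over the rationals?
Gal(K/Q) = S_3 (symmetric group of order 6)

Compute the discriminant of x^3 + (-3)*x^2 + (-5)*x + (6): Δ = 2021. Since Δ is not a rational square, the Galois group is not contained in A_3; it must be the full S_3 (irreducibility of the cubic rules out anything smaller).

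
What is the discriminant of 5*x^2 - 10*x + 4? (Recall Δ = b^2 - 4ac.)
Δ = 20

For a quadratic a x^2 + b x + c the discriminant is Δ = b^2 - 4ac = (-10)^2 - 4*(5)*(4) = 100 - (80) = 20.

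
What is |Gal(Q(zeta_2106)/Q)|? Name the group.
|Gal(Q(zeta_2106)/Q)| = phi(2106) = 648; group ≅ (Z/2106Z)^* ≅ Z/12Z × Z/54Z

The n-th cyclotomic polynomial Φ_2106(x) is the minimal polynomial of zeta_2106 over Q and has degree phi(2106) = 648. So Q(zeta_2106) is a degree-648 Galois extension with Galois group (Z/2106Z)^*. By CRT, (Z/2106Z)^* ≅ (Z/2Z)^* × (Z/81Z)^* × (Z/13Z)^*. Each prime-power unit group is (Z/2Z)^* ≅ trivial group (order 1); (Z/81Z)^* ≅ Z/54Z; (Z/13Z)^* ≅ Z/12Z. Hence Gal(Q(zeta_2106)/Q) ≅ Z/12Z × Z/54Z.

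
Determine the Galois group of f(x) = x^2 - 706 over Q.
Gal(K/Q) = Z/2Z (cyclic of order 2)

x^2 - 706 is irreducible over Q since 706 is not a rational square. The splitting field Q(sqrt(706)) has degree 2 over Q, and its unique nontrivial automorphism is sqrt(706) ↦ -sqrt(706). Hence Gal(Q(sqrt(706))/Q) = Z/2Z.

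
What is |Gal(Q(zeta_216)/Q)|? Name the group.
|Gal(Q(zeta_216)/Q)| = phi(216) = 72; group ≅ (Z/216Z)^* ≅ Z/2Z × Z/2Z × Z/18Z

The n-th cyclotomic polynomial Φ_216(x) is the minimal polynomial of zeta_216 over Q and has degree phi(216) = 72. So Q(zeta_216) is a degree-72 Galois extension with Galois group (Z/216Z)^*. By CRT, (Z/216Z)^* ≅ (Z/8Z)^* × (Z/27Z)^*. Each prime-power unit group is (Z/8Z)^* ≅ Z/2Z × Z/2Z; (Z/27Z)^* ≅ Z/18Z. Hence Gal(Q(zeta_216)/Q) ≅ Z/2Z × Z/2Z × Z/18Z.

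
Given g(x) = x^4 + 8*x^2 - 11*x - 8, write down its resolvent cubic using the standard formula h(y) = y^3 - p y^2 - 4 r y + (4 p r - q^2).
h(y) = y^3 - 8*y^2 + 32*y - 377

Identify coefficients: p = 8, q = -11, r = -8.
Plug into h(y) = y^3 - p y^2 - 4 r y + (4 p r - q^2):
  h(y) = y^3 - (8) y^2 - 4*(-8) y + (4*(8)*(-8) - (-11)^2)
       = y^3 + (-8) y^2 + (32) y + (-377).
Simplifying: h(y) = y^3 - 8*y^2 + 32*y - 377.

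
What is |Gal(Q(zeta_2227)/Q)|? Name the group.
|Gal(Q(zeta_2227)/Q)| = phi(2227) = 2080; group ≅ (Z/2227Z)^* ≅ Z/16Z × Z/130Z

The n-th cyclotomic polynomial Φ_2227(x) is the minimal polynomial of zeta_2227 over Q and has degree phi(2227) = 2080. So Q(zeta_2227) is a degree-2080 Galois extension with Galois group (Z/2227Z)^*. By CRT, (Z/2227Z)^* ≅ (Z/17Z)^* × (Z/131Z)^*. Each prime-power unit group is (Z/17Z)^* ≅ Z/16Z; (Z/131Z)^* ≅ Z/130Z. Hence Gal(Q(zeta_2227)/Q) ≅ Z/16Z × Z/130Z.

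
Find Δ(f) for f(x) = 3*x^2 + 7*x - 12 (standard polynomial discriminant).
Δ = 193

For a quadratic a x^2 + b x + c the discriminant is Δ = b^2 - 4ac = (7)^2 - 4*(3)*(-12) = 49 - (-144) = 193.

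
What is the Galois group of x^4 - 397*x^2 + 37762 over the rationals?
Gal(K/Q) = V_4 (Klein four-group, Z/2Z × Z/2Z)

f factors as (x^2 - 239)(x^2 - 158), so the splitting field is K = Q(sqrt(239), sqrt(158)). The elements 239, 158, 37762 are all non-squares in Q, so sqrt(239) and sqrt(158) generate independent quadratic extensions. Thus [K:Q] = 4 and Gal(K/Q) is generated by the two order-2 automorphisms sqrt(239) ↦ -sqrt(239) and sqrt(158) ↦ -sqrt(158), giving V_4.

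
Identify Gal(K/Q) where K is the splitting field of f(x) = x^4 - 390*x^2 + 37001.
Gal(K/Q) = V_4 (Klein four-group, Z/2Z × Z/2Z)

f factors as (x^2 - 163)(x^2 - 227), so the splitting field is K = Q(sqrt(163), sqrt(227)). The elements 163, 227, 37001 are all non-squares in Q, so sqrt(163) and sqrt(227) generate independent quadratic extensions. Thus [K:Q] = 4 and Gal(K/Q) is generated by the two order-2 automorphisms sqrt(163) ↦ -sqrt(163) and sqrt(227) ↦ -sqrt(227), giving V_4.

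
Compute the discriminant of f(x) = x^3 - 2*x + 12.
Δ = -3856

For a depressed cubic x^3 + p x + q the discriminant is Δ = -4 p^3 - 27 q^2 = -4*(-2)^3 - 27*(12)^2 = 32 - 3888 = -3856.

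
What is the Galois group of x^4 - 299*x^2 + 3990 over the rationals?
Gal(K/Q) = V_4 (Klein four-group, Z/2Z × Z/2Z)

f factors as (x^2 - 285)(x^2 - 14), so the splitting field is K = Q(sqrt(285), sqrt(14)). The elements 285, 14, 3990 are all non-squares in Q, so sqrt(285) and sqrt(14) generate independent quadratic extensions. Thus [K:Q] = 4 and Gal(K/Q) is generated by the two order-2 automorphisms sqrt(285) ↦ -sqrt(285) and sqrt(14) ↦ -sqrt(14), giving V_4.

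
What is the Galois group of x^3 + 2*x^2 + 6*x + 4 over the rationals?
Gal(K/Q) = S_3 (symmetric group of order 6)

Compute the discriminant of x^3 + (2)*x^2 + (6)*x + (4): Δ = -416. Since Δ is not a rational square, the Galois group is not contained in A_3; it must be the full S_3 (irreducibility of the cubic rules out anything smaller).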